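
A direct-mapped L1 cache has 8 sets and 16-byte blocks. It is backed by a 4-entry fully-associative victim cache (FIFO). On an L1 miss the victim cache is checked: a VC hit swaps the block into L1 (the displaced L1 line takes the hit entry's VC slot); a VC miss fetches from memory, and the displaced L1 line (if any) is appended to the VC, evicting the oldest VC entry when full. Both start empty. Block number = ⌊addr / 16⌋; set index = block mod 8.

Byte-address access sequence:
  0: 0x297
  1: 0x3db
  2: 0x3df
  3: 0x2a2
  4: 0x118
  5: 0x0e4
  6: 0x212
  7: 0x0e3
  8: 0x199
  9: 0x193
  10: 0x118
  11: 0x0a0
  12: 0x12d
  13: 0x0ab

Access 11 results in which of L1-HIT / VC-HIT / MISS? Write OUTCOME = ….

  [0] addr=0x297 blk=41 s=1: MISS | VC []
  [1] addr=0x3db blk=61 s=5: MISS | VC []
  [2] addr=0x3df blk=61 s=5: L1-HIT | VC []
  [3] addr=0x2a2 blk=42 s=2: MISS | VC []
  [4] addr=0x118 blk=17 s=1: MISS | VC [41]
  [5] addr=0xe4 blk=14 s=6: MISS | VC [41]
  [6] addr=0x212 blk=33 s=1: MISS | VC [41, 17]
  [7] addr=0xe3 blk=14 s=6: L1-HIT | VC [41, 17]
  [8] addr=0x199 blk=25 s=1: MISS | VC [41, 17, 33]
  [9] addr=0x193 blk=25 s=1: L1-HIT | VC [41, 17, 33]
  [10] addr=0x118 blk=17 s=1: VC-HIT | VC [41, 25, 33]
  [11] addr=0xa0 blk=10 s=2: MISS | VC [41, 25, 33, 42]
  [12] addr=0x12d blk=18 s=2: MISS | VC [25, 33, 42, 10]
  [13] addr=0xab blk=10 s=2: VC-HIT | VC [25, 33, 42, 18]

OUTCOME = MISS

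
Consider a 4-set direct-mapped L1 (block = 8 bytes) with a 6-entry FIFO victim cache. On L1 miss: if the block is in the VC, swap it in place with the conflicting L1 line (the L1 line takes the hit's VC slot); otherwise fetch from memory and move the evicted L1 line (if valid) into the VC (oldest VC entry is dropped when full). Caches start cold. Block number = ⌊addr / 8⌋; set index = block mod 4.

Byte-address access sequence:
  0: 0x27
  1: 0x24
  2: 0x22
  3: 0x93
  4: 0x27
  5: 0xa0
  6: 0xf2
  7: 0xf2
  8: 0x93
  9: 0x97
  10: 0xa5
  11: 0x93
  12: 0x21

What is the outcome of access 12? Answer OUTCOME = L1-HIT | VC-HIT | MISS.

OUTCOME = VC-HIT

  [0] addr=0x27 blk=4 s=0: MISS | VC []
  [1] addr=0x24 blk=4 s=0: L1-HIT | VC []
  [2] addr=0x22 blk=4 s=0: L1-HIT | VC []
  [3] addr=0x93 blk=18 s=2: MISS | VC []
  [4] addr=0x27 blk=4 s=0: L1-HIT | VC []
  [5] addr=0xa0 blk=20 s=0: MISS | VC [4]
  [6] addr=0xf2 blk=30 s=2: MISS | VC [4, 18]
  [7] addr=0xf2 blk=30 s=2: L1-HIT | VC [4, 18]
  [8] addr=0x93 blk=18 s=2: VC-HIT | VC [4, 30]
  [9] addr=0x97 blk=18 s=2: L1-HIT | VC [4, 30]
  [10] addr=0xa5 blk=20 s=0: L1-HIT | VC [4, 30]
  [11] addr=0x93 blk=18 s=2: L1-HIT | VC [4, 30]
  [12] addr=0x21 blk=4 s=0: VC-HIT | VC [20, 30]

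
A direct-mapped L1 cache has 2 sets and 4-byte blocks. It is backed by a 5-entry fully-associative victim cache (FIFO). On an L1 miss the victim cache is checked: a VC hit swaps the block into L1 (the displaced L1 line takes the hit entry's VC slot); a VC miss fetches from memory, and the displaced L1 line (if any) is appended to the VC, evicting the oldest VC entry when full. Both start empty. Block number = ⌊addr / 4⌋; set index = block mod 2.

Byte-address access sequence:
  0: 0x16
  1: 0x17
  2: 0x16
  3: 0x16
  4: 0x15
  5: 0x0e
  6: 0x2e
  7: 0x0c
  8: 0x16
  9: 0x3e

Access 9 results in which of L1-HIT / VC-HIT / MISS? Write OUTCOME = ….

#0 0x16→b5/s1 MISS; vc=[]
#1 0x17→b5/s1 L1-HIT; vc=[]
#2 0x16→b5/s1 L1-HIT; vc=[]
#3 0x16→b5/s1 L1-HIT; vc=[]
#4 0x15→b5/s1 L1-HIT; vc=[]
#5 0xe→b3/s1 MISS; vc=[5]
#6 0x2e→b11/s1 MISS; vc=[5,3]
#7 0xc→b3/s1 VC-HIT; vc=[5,11]
#8 0x16→b5/s1 VC-HIT; vc=[3,11]
#9 0x3e→b15/s1 MISS; vc=[3,11,5]

OUTCOME = MISS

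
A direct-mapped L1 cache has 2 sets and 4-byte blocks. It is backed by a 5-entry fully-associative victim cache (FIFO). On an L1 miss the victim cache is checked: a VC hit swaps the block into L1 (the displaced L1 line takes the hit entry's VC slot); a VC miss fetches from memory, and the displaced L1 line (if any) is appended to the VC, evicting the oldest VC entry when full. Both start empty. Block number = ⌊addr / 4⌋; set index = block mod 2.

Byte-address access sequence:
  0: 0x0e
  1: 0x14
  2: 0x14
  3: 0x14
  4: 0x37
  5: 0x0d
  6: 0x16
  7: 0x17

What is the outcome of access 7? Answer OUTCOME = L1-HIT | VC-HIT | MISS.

OUTCOME = L1-HIT

#0 0xe→b3/s1 MISS; vc=[]
#1 0x14→b5/s1 MISS; vc=[3]
#2 0x14→b5/s1 L1-HIT; vc=[3]
#3 0x14→b5/s1 L1-HIT; vc=[3]
#4 0x37→b13/s1 MISS; vc=[3,5]
#5 0xd→b3/s1 VC-HIT; vc=[13,5]
#6 0x16→b5/s1 VC-HIT; vc=[13,3]
#7 0x17→b5/s1 L1-HIT; vc=[13,3]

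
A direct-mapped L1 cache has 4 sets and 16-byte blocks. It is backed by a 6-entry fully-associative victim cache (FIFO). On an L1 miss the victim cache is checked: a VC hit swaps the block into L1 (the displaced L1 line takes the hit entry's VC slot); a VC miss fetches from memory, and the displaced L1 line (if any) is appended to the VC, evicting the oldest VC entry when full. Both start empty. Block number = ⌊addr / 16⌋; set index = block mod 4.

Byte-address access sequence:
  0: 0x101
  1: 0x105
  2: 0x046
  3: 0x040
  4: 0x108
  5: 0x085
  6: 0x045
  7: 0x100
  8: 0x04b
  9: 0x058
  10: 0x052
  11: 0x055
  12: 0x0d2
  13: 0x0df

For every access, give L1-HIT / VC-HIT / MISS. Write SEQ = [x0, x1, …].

  [0] addr=0x101 blk=16 s=0: MISS | VC []
  [1] addr=0x105 blk=16 s=0: L1-HIT | VC []
  [2] addr=0x46 blk=4 s=0: MISS | VC [16]
  [3] addr=0x40 blk=4 s=0: L1-HIT | VC [16]
  [4] addr=0x108 blk=16 s=0: VC-HIT | VC [4]
  [5] addr=0x85 blk=8 s=0: MISS | VC [4, 16]
  [6] addr=0x45 blk=4 s=0: VC-HIT | VC [8, 16]
  [7] addr=0x100 blk=16 s=0: VC-HIT | VC [8, 4]
  [8] addr=0x4b blk=4 s=0: VC-HIT | VC [8, 16]
  [9] addr=0x58 blk=5 s=1: MISS | VC [8, 16]
  [10] addr=0x52 blk=5 s=1: L1-HIT | VC [8, 16]
  [11] addr=0x55 blk=5 s=1: L1-HIT | VC [8, 16]
  [12] addr=0xd2 blk=13 s=1: MISS | VC [8, 16, 5]
  [13] addr=0xdf blk=13 s=1: L1-HIT | VC [8, 16, 5]

SEQ = [MISS, L1-HIT, MISS, L1-HIT, VC-HIT, MISS, VC-HIT, VC-HIT, VC-HIT, MISS, L1-HIT, L1-HIT, MISS, L1-HIT]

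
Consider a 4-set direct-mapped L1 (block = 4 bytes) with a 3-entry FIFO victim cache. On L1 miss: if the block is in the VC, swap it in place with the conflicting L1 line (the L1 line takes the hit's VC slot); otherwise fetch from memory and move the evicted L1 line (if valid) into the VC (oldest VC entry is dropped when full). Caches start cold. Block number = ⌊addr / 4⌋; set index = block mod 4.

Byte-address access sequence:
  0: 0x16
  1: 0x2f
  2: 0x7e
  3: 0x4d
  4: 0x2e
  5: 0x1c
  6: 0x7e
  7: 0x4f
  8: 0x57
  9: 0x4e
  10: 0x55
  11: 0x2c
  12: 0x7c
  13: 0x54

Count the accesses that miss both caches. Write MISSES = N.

0: 0x16 (blk 5, set 1) → MISS  vc=[]
1: 0x2f (blk 11, set 3) → MISS  vc=[]
2: 0x7e (blk 31, set 3) → MISS  vc=[11]
3: 0x4d (blk 19, set 3) → MISS  vc=[11, 31]
4: 0x2e (blk 11, set 3) → VC-HIT  vc=[19, 31]
5: 0x1c (blk 7, set 3) → MISS  vc=[19, 31, 11]
6: 0x7e (blk 31, set 3) → VC-HIT  vc=[19, 7, 11]
7: 0x4f (blk 19, set 3) → VC-HIT  vc=[31, 7, 11]
8: 0x57 (blk 21, set 1) → MISS  vc=[7, 11, 5]
9: 0x4e (blk 19, set 3) → L1-HIT  vc=[7, 11, 5]
10: 0x55 (blk 21, set 1) → L1-HIT  vc=[7, 11, 5]
11: 0x2c (blk 11, set 3) → VC-HIT  vc=[7, 19, 5]
12: 0x7c (blk 31, set 3) → MISS  vc=[19, 5, 11]
13: 0x54 (blk 21, set 1) → L1-HIT  vc=[19, 5, 11]

MISSES = 7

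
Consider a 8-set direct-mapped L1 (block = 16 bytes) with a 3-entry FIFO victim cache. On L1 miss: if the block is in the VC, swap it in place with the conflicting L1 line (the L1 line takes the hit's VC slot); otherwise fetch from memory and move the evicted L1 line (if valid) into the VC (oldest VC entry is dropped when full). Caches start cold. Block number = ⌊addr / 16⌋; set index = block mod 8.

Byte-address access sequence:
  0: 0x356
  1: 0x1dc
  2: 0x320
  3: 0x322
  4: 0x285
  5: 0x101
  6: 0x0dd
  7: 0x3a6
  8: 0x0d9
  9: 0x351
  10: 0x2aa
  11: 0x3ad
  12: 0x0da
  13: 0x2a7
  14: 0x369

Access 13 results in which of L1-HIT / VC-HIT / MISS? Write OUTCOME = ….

OUTCOME = VC-HIT

#0 0x356→b53/s5 MISS; vc=[]
#1 0x1dc→b29/s5 MISS; vc=[53]
#2 0x320→b50/s2 MISS; vc=[53]
#3 0x322→b50/s2 L1-HIT; vc=[53]
#4 0x285→b40/s0 MISS; vc=[53]
#5 0x101→b16/s0 MISS; vc=[53,40]
#6 0xdd→b13/s5 MISS; vc=[53,40,29]
#7 0x3a6→b58/s2 MISS; vc=[40,29,50]
#8 0xd9→b13/s5 L1-HIT; vc=[40,29,50]
#9 0x351→b53/s5 MISS; vc=[29,50,13]
#10 0x2aa→b42/s2 MISS; vc=[50,13,58]
#11 0x3ad→b58/s2 VC-HIT; vc=[50,13,42]
#12 0xda→b13/s5 VC-HIT; vc=[50,53,42]
#13 0x2a7→b42/s2 VC-HIT; vc=[50,53,58]
#14 0x369→b54/s6 MISS; vc=[50,53,58]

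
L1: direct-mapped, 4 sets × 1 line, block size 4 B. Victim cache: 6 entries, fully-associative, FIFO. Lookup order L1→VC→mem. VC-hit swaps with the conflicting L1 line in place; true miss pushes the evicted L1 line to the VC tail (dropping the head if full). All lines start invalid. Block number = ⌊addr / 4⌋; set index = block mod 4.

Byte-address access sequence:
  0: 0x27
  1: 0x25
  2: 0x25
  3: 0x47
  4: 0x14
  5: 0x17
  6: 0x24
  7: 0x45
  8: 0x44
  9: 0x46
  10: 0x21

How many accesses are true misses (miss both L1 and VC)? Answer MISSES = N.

  [0] addr=0x27 blk=9 s=1: MISS | VC []
  [1] addr=0x25 blk=9 s=1: L1-HIT | VC []
  [2] addr=0x25 blk=9 s=1: L1-HIT | VC []
  [3] addr=0x47 blk=17 s=1: MISS | VC [9]
  [4] addr=0x14 blk=5 s=1: MISS | VC [9, 17]
  [5] addr=0x17 blk=5 s=1: L1-HIT | VC [9, 17]
  [6] addr=0x24 blk=9 s=1: VC-HIT | VC [5, 17]
  [7] addr=0x45 blk=17 s=1: VC-HIT | VC [5, 9]
  [8] addr=0x44 blk=17 s=1: L1-HIT | VC [5, 9]
  [9] addr=0x46 blk=17 s=1: L1-HIT | VC [5, 9]
  [10] addr=0x21 blk=8 s=0: MISS | VC [5, 9]

MISSES = 4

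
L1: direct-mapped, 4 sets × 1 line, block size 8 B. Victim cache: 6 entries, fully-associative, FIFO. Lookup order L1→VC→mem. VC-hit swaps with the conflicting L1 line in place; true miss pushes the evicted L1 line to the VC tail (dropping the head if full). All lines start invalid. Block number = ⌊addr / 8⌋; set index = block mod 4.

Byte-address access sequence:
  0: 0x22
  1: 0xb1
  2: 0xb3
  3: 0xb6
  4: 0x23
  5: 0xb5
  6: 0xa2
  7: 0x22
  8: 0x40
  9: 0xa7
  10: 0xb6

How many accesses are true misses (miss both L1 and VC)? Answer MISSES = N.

MISSES = 4

#0 0x22→b4/s0 MISS; vc=[]
#1 0xb1→b22/s2 MISS; vc=[]
#2 0xb3→b22/s2 L1-HIT; vc=[]
#3 0xb6→b22/s2 L1-HIT; vc=[]
#4 0x23→b4/s0 L1-HIT; vc=[]
#5 0xb5→b22/s2 L1-HIT; vc=[]
#6 0xa2→b20/s0 MISS; vc=[4]
#7 0x22→b4/s0 VC-HIT; vc=[20]
#8 0x40→b8/s0 MISS; vc=[20,4]
#9 0xa7→b20/s0 VC-HIT; vc=[8,4]
#10 0xb6→b22/s2 L1-HIT; vc=[8,4]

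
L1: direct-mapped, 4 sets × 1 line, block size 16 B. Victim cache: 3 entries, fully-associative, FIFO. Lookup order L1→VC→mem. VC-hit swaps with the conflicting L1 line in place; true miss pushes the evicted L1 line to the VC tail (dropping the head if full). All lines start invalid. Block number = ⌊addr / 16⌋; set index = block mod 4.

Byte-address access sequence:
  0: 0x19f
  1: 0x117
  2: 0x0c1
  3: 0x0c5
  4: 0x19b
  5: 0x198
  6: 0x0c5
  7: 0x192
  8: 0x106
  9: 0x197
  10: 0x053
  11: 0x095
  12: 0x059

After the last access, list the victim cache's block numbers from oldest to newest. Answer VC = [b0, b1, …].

  [0] addr=0x19f blk=25 s=1: MISS | VC []
  [1] addr=0x117 blk=17 s=1: MISS | VC [25]
  [2] addr=0xc1 blk=12 s=0: MISS | VC [25]
  [3] addr=0xc5 blk=12 s=0: L1-HIT | VC [25]
  [4] addr=0x19b blk=25 s=1: VC-HIT | VC [17]
  [5] addr=0x198 blk=25 s=1: L1-HIT | VC [17]
  [6] addr=0xc5 blk=12 s=0: L1-HIT | VC [17]
  [7] addr=0x192 blk=25 s=1: L1-HIT | VC [17]
  [8] addr=0x106 blk=16 s=0: MISS | VC [17, 12]
  [9] addr=0x197 blk=25 s=1: L1-HIT | VC [17, 12]
  [10] addr=0x53 blk=5 s=1: MISS | VC [17, 12, 25]
  [11] addr=0x95 blk=9 s=1: MISS | VC [12, 25, 5]
  [12] addr=0x59 blk=5 s=1: VC-HIT | VC [12, 25, 9]

VC = [12, 25, 9]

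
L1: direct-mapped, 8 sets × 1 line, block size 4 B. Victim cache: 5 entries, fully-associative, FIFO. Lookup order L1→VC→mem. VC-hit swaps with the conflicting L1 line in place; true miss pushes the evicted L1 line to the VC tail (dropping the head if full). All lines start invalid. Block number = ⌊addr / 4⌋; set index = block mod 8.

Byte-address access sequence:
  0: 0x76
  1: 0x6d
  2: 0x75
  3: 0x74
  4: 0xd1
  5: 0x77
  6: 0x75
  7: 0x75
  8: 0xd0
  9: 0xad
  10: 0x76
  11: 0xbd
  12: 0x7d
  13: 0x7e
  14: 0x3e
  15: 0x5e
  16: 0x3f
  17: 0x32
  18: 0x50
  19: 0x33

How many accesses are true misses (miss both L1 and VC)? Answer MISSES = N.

MISSES = 10

  [0] addr=0x76 blk=29 s=5: MISS | VC []
  [1] addr=0x6d blk=27 s=3: MISS | VC []
  [2] addr=0x75 blk=29 s=5: L1-HIT | VC []
  [3] addr=0x74 blk=29 s=5: L1-HIT | VC []
  [4] addr=0xd1 blk=52 s=4: MISS | VC []
  [5] addr=0x77 blk=29 s=5: L1-HIT | VC []
  [6] addr=0x75 blk=29 s=5: L1-HIT | VC []
  [7] addr=0x75 blk=29 s=5: L1-HIT | VC []
  [8] addr=0xd0 blk=52 s=4: L1-HIT | VC []
  [9] addr=0xad blk=43 s=3: MISS | VC [27]
  [10] addr=0x76 blk=29 s=5: L1-HIT | VC [27]
  [11] addr=0xbd blk=47 s=7: MISS | VC [27]
  [12] addr=0x7d blk=31 s=7: MISS | VC [27, 47]
  [13] addr=0x7e blk=31 s=7: L1-HIT | VC [27, 47]
  [14] addr=0x3e blk=15 s=7: MISS | VC [27, 47, 31]
  [15] addr=0x5e blk=23 s=7: MISS | VC [27, 47, 31, 15]
  [16] addr=0x3f blk=15 s=7: VC-HIT | VC [27, 47, 31, 23]
  [17] addr=0x32 blk=12 s=4: MISS | VC [27, 47, 31, 23, 52]
  [18] addr=0x50 blk=20 s=4: MISS | VC [47, 31, 23, 52, 12]
  [19] addr=0x33 blk=12 s=4: VC-HIT | VC [47, 31, 23, 52, 20]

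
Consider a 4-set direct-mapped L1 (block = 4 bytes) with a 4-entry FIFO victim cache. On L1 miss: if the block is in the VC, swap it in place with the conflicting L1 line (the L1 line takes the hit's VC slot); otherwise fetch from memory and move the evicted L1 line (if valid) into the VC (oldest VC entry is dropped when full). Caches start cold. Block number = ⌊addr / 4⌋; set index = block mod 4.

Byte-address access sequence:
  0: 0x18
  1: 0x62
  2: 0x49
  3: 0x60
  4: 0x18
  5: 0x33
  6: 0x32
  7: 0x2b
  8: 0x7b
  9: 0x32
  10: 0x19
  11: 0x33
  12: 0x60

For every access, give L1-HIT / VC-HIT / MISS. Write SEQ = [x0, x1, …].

SEQ = [MISS, MISS, MISS, L1-HIT, VC-HIT, MISS, L1-HIT, MISS, MISS, L1-HIT, VC-HIT, L1-HIT, VC-HIT]

0: 0x18 (blk 6, set 2) → MISS  vc=[]
1: 0x62 (blk 24, set 0) → MISS  vc=[]
2: 0x49 (blk 18, set 2) → MISS  vc=[6]
3: 0x60 (blk 24, set 0) → L1-HIT  vc=[6]
4: 0x18 (blk 6, set 2) → VC-HIT  vc=[18]
5: 0x33 (blk 12, set 0) → MISS  vc=[18, 24]
6: 0x32 (blk 12, set 0) → L1-HIT  vc=[18, 24]
7: 0x2b (blk 10, set 2) → MISS  vc=[18, 24, 6]
8: 0x7b (blk 30, set 2) → MISS  vc=[18, 24, 6, 10]
9: 0x32 (blk 12, set 0) → L1-HIT  vc=[18, 24, 6, 10]
10: 0x19 (blk 6, set 2) → VC-HIT  vc=[18, 24, 30, 10]
11: 0x33 (blk 12, set 0) → L1-HIT  vc=[18, 24, 30, 10]
12: 0x60 (blk 24, set 0) → VC-HIT  vc=[18, 12, 30, 10]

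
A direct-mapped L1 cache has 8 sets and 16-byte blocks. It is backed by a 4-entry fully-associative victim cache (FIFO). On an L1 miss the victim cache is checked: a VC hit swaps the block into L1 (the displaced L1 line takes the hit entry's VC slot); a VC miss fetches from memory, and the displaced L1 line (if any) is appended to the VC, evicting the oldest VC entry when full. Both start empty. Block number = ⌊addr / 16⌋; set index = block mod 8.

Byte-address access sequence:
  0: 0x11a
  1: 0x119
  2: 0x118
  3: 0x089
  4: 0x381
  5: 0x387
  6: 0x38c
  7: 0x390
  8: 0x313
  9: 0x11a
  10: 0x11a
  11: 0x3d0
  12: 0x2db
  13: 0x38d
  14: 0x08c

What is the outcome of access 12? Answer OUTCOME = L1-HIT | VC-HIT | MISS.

#0 0x11a→b17/s1 MISS; vc=[]
#1 0x119→b17/s1 L1-HIT; vc=[]
#2 0x118→b17/s1 L1-HIT; vc=[]
#3 0x89→b8/s0 MISS; vc=[]
#4 0x381→b56/s0 MISS; vc=[8]
#5 0x387→b56/s0 L1-HIT; vc=[8]
#6 0x38c→b56/s0 L1-HIT; vc=[8]
#7 0x390→b57/s1 MISS; vc=[8,17]
#8 0x313→b49/s1 MISS; vc=[8,17,57]
#9 0x11a→b17/s1 VC-HIT; vc=[8,49,57]
#10 0x11a→b17/s1 L1-HIT; vc=[8,49,57]
#11 0x3d0→b61/s5 MISS; vc=[8,49,57]
#12 0x2db→b45/s5 MISS; vc=[8,49,57,61]
#13 0x38d→b56/s0 L1-HIT; vc=[8,49,57,61]
#14 0x8c→b8/s0 VC-HIT; vc=[56,49,57,61]

OUTCOME = MISS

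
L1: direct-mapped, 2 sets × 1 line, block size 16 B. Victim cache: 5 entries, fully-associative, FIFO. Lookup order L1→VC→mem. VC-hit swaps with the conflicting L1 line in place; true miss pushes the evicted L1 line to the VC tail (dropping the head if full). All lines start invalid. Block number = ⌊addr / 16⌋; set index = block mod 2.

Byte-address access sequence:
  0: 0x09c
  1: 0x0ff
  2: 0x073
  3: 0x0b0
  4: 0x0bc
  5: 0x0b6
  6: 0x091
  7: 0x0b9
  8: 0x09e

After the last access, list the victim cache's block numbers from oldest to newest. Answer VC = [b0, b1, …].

#0 0x9c→b9/s1 MISS; vc=[]
#1 0xff→b15/s1 MISS; vc=[9]
#2 0x73→b7/s1 MISS; vc=[9,15]
#3 0xb0→b11/s1 MISS; vc=[9,15,7]
#4 0xbc→b11/s1 L1-HIT; vc=[9,15,7]
#5 0xb6→b11/s1 L1-HIT; vc=[9,15,7]
#6 0x91→b9/s1 VC-HIT; vc=[11,15,7]
#7 0xb9→b11/s1 VC-HIT; vc=[9,15,7]
#8 0x9e→b9/s1 VC-HIT; vc=[11,15,7]

VC = [11, 15, 7]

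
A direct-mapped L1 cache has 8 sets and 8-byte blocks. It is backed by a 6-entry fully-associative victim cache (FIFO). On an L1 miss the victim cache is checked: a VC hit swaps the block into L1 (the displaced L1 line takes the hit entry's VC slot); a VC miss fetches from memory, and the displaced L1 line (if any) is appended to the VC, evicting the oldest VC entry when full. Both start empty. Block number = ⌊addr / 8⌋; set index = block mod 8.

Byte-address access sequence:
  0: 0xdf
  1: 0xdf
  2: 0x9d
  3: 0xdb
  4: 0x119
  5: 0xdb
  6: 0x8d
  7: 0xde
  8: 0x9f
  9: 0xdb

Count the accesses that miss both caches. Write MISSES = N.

MISSES = 4

#0 0xdf→b27/s3 MISS; vc=[]
#1 0xdf→b27/s3 L1-HIT; vc=[]
#2 0x9d→b19/s3 MISS; vc=[27]
#3 0xdb→b27/s3 VC-HIT; vc=[19]
#4 0x119→b35/s3 MISS; vc=[19,27]
#5 0xdb→b27/s3 VC-HIT; vc=[19,35]
#6 0x8d→b17/s1 MISS; vc=[19,35]
#7 0xde→b27/s3 L1-HIT; vc=[19,35]
#8 0x9f→b19/s3 VC-HIT; vc=[27,35]
#9 0xdb→b27/s3 VC-HIT; vc=[19,35]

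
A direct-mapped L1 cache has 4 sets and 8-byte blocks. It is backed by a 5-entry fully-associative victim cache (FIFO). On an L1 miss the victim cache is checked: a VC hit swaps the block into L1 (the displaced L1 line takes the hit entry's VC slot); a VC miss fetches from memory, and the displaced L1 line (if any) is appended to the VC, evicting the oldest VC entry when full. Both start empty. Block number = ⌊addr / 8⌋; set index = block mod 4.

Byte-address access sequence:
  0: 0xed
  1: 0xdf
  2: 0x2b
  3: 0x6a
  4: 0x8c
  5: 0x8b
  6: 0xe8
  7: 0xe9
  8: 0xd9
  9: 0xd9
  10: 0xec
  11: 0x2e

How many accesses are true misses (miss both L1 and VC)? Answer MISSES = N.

MISSES = 5

#0 0xed→b29/s1 MISS; vc=[]
#1 0xdf→b27/s3 MISS; vc=[]
#2 0x2b→b5/s1 MISS; vc=[29]
#3 0x6a→b13/s1 MISS; vc=[29,5]
#4 0x8c→b17/s1 MISS; vc=[29,5,13]
#5 0x8b→b17/s1 L1-HIT; vc=[29,5,13]
#6 0xe8→b29/s1 VC-HIT; vc=[17,5,13]
#7 0xe9→b29/s1 L1-HIT; vc=[17,5,13]
#8 0xd9→b27/s3 L1-HIT; vc=[17,5,13]
#9 0xd9→b27/s3 L1-HIT; vc=[17,5,13]
#10 0xec→b29/s1 L1-HIT; vc=[17,5,13]
#11 0x2e→b5/s1 VC-HIT; vc=[17,29,13]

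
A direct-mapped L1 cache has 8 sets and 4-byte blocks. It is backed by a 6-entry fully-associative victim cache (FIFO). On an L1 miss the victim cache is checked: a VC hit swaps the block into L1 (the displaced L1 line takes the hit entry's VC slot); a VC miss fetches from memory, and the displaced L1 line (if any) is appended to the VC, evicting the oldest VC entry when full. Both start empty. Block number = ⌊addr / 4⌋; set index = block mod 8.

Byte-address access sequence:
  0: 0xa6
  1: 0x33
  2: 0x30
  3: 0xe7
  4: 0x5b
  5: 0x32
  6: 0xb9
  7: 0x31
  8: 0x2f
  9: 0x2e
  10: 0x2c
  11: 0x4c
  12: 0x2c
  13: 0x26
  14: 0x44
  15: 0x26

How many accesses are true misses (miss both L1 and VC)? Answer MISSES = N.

#0 0xa6→b41/s1 MISS; vc=[]
#1 0x33→b12/s4 MISS; vc=[]
#2 0x30→b12/s4 L1-HIT; vc=[]
#3 0xe7→b57/s1 MISS; vc=[41]
#4 0x5b→b22/s6 MISS; vc=[41]
#5 0x32→b12/s4 L1-HIT; vc=[41]
#6 0xb9→b46/s6 MISS; vc=[41,22]
#7 0x31→b12/s4 L1-HIT; vc=[41,22]
#8 0x2f→b11/s3 MISS; vc=[41,22]
#9 0x2e→b11/s3 L1-HIT; vc=[41,22]
#10 0x2c→b11/s3 L1-HIT; vc=[41,22]
#11 0x4c→b19/s3 MISS; vc=[41,22,11]
#12 0x2c→b11/s3 VC-HIT; vc=[41,22,19]
#13 0x26→b9/s1 MISS; vc=[41,22,19,57]
#14 0x44→b17/s1 MISS; vc=[41,22,19,57,9]
#15 0x26→b9/s1 VC-HIT; vc=[41,22,19,57,17]

MISSES = 9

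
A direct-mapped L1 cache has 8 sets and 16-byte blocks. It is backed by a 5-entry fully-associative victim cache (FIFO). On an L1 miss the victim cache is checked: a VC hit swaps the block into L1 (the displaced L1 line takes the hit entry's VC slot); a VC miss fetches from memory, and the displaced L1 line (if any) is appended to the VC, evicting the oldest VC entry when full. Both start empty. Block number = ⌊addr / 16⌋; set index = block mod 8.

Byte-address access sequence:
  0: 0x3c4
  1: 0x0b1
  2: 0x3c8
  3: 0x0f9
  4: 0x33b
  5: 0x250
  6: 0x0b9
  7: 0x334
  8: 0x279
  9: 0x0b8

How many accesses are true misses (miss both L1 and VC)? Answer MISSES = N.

0: 0x3c4 (blk 60, set 4) → MISS  vc=[]
1: 0xb1 (blk 11, set 3) → MISS  vc=[]
2: 0x3c8 (blk 60, set 4) → L1-HIT  vc=[]
3: 0xf9 (blk 15, set 7) → MISS  vc=[]
4: 0x33b (blk 51, set 3) → MISS  vc=[11]
5: 0x250 (blk 37, set 5) → MISS  vc=[11]
6: 0xb9 (blk 11, set 3) → VC-HIT  vc=[51]
7: 0x334 (blk 51, set 3) → VC-HIT  vc=[11]
8: 0x279 (blk 39, set 7) → MISS  vc=[11, 15]
9: 0xb8 (blk 11, set 3) → VC-HIT  vc=[51, 15]

MISSES = 6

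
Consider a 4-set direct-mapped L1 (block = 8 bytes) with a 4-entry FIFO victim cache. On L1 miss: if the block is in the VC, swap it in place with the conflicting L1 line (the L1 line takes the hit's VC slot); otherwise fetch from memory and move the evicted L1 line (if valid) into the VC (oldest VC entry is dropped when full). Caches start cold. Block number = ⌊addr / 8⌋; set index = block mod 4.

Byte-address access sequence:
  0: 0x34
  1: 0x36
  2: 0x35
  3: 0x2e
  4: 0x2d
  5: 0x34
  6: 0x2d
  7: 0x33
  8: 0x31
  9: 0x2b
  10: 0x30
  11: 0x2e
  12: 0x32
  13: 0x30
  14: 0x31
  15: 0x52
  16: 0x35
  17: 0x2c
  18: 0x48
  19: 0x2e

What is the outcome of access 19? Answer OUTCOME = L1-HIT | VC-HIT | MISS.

#0 0x34→b6/s2 MISS; vc=[]
#1 0x36→b6/s2 L1-HIT; vc=[]
#2 0x35→b6/s2 L1-HIT; vc=[]
#3 0x2e→b5/s1 MISS; vc=[]
#4 0x2d→b5/s1 L1-HIT; vc=[]
#5 0x34→b6/s2 L1-HIT; vc=[]
#6 0x2d→b5/s1 L1-HIT; vc=[]
#7 0x33→b6/s2 L1-HIT; vc=[]
#8 0x31→b6/s2 L1-HIT; vc=[]
#9 0x2b→b5/s1 L1-HIT; vc=[]
#10 0x30→b6/s2 L1-HIT; vc=[]
#11 0x2e→b5/s1 L1-HIT; vc=[]
#12 0x32→b6/s2 L1-HIT; vc=[]
#13 0x30→b6/s2 L1-HIT; vc=[]
#14 0x31→b6/s2 L1-HIT; vc=[]
#15 0x52→b10/s2 MISS; vc=[6]
#16 0x35→b6/s2 VC-HIT; vc=[10]
#17 0x2c→b5/s1 L1-HIT; vc=[10]
#18 0x48→b9/s1 MISS; vc=[10,5]
#19 0x2e→b5/s1 VC-HIT; vc=[10,9]

OUTCOME = VC-HIT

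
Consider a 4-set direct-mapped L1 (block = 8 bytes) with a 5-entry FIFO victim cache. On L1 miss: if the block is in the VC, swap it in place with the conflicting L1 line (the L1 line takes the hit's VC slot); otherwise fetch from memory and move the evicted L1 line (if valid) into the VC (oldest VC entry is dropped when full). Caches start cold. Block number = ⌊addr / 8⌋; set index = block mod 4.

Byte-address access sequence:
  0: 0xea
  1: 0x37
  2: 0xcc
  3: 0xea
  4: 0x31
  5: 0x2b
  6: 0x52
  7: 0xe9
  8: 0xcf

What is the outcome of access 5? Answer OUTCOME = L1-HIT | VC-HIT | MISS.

0: 0xea (blk 29, set 1) → MISS  vc=[]
1: 0x37 (blk 6, set 2) → MISS  vc=[]
2: 0xcc (blk 25, set 1) → MISS  vc=[29]
3: 0xea (blk 29, set 1) → VC-HIT  vc=[25]
4: 0x31 (blk 6, set 2) → L1-HIT  vc=[25]
5: 0x2b (blk 5, set 1) → MISS  vc=[25, 29]
6: 0x52 (blk 10, set 2) → MISS  vc=[25, 29, 6]
7: 0xe9 (blk 29, set 1) → VC-HIT  vc=[25, 5, 6]
8: 0xcf (blk 25, set 1) → VC-HIT  vc=[29, 5, 6]

OUTCOME = MISS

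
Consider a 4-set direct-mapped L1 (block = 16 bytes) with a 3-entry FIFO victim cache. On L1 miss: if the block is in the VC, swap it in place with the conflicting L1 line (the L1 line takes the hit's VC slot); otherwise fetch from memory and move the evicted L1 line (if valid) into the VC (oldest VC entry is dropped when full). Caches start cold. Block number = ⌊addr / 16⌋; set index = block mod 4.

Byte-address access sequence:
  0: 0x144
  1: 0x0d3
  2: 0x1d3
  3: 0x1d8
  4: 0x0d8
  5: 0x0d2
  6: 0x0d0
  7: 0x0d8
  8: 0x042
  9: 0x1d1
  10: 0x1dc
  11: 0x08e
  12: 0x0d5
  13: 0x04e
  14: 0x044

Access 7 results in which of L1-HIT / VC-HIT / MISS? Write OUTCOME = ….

  [0] addr=0x144 blk=20 s=0: MISS | VC []
  [1] addr=0xd3 blk=13 s=1: MISS | VC []
  [2] addr=0x1d3 blk=29 s=1: MISS | VC [13]
  [3] addr=0x1d8 blk=29 s=1: L1-HIT | VC [13]
  [4] addr=0xd8 blk=13 s=1: VC-HIT | VC [29]
  [5] addr=0xd2 blk=13 s=1: L1-HIT | VC [29]
  [6] addr=0xd0 blk=13 s=1: L1-HIT | VC [29]
  [7] addr=0xd8 blk=13 s=1: L1-HIT | VC [29]
  [8] addr=0x42 blk=4 s=0: MISS | VC [29, 20]
  [9] addr=0x1d1 blk=29 s=1: VC-HIT | VC [13, 20]
  [10] addr=0x1dc blk=29 s=1: L1-HIT | VC [13, 20]
  [11] addr=0x8e blk=8 s=0: MISS | VC [13, 20, 4]
  [12] addr=0xd5 blk=13 s=1: VC-HIT | VC [29, 20, 4]
  [13] addr=0x4e blk=4 s=0: VC-HIT | VC [29, 20, 8]
  [14] addr=0x44 blk=4 s=0: L1-HIT | VC [29, 20, 8]

OUTCOME = L1-HIT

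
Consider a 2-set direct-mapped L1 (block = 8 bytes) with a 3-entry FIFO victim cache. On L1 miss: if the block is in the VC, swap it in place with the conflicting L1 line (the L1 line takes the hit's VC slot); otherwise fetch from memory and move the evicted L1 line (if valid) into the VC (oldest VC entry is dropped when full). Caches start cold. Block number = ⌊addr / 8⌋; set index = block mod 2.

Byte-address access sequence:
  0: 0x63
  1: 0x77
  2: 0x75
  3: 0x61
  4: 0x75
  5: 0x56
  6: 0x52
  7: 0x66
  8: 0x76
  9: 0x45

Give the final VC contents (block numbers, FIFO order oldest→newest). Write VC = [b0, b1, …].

VC = [10, 12, 14]

0: 0x63 (blk 12, set 0) → MISS  vc=[]
1: 0x77 (blk 14, set 0) → MISS  vc=[12]
2: 0x75 (blk 14, set 0) → L1-HIT  vc=[12]
3: 0x61 (blk 12, set 0) → VC-HIT  vc=[14]
4: 0x75 (blk 14, set 0) → VC-HIT  vc=[12]
5: 0x56 (blk 10, set 0) → MISS  vc=[12, 14]
6: 0x52 (blk 10, set 0) → L1-HIT  vc=[12, 14]
7: 0x66 (blk 12, set 0) → VC-HIT  vc=[10, 14]
8: 0x76 (blk 14, set 0) → VC-HIT  vc=[10, 12]
9: 0x45 (blk 8, set 0) → MISS  vc=[10, 12, 14]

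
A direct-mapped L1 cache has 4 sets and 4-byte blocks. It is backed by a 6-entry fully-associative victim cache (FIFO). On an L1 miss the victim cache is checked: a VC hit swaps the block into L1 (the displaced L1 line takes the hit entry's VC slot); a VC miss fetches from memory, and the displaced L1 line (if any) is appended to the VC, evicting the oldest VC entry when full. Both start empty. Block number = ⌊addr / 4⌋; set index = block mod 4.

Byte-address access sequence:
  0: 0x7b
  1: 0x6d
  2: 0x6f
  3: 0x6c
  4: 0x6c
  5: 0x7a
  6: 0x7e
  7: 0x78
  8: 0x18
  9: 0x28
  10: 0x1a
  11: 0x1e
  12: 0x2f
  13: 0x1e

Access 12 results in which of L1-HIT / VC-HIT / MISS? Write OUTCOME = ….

#0 0x7b→b30/s2 MISS; vc=[]
#1 0x6d→b27/s3 MISS; vc=[]
#2 0x6f→b27/s3 L1-HIT; vc=[]
#3 0x6c→b27/s3 L1-HIT; vc=[]
#4 0x6c→b27/s3 L1-HIT; vc=[]
#5 0x7a→b30/s2 L1-HIT; vc=[]
#6 0x7e→b31/s3 MISS; vc=[27]
#7 0x78→b30/s2 L1-HIT; vc=[27]
#8 0x18→b6/s2 MISS; vc=[27,30]
#9 0x28→b10/s2 MISS; vc=[27,30,6]
#10 0x1a→b6/s2 VC-HIT; vc=[27,30,10]
#11 0x1e→b7/s3 MISS; vc=[27,30,10,31]
#12 0x2f→b11/s3 MISS; vc=[27,30,10,31,7]
#13 0x1e→b7/s3 VC-HIT; vc=[27,30,10,31,11]

OUTCOME = MISS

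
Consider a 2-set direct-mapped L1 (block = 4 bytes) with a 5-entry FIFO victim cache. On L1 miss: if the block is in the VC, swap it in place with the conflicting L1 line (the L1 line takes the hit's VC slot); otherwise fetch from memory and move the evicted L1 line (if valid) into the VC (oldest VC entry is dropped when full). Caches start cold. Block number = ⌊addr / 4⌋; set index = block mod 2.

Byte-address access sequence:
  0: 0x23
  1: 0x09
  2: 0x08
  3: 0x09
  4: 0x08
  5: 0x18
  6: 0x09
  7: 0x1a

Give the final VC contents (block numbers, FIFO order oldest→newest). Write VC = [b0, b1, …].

  [0] addr=0x23 blk=8 s=0: MISS | VC []
  [1] addr=0x9 blk=2 s=0: MISS | VC [8]
  [2] addr=0x8 blk=2 s=0: L1-HIT | VC [8]
  [3] addr=0x9 blk=2 s=0: L1-HIT | VC [8]
  [4] addr=0x8 blk=2 s=0: L1-HIT | VC [8]
  [5] addr=0x18 blk=6 s=0: MISS | VC [8, 2]
  [6] addr=0x9 blk=2 s=0: VC-HIT | VC [8, 6]
  [7] addr=0x1a blk=6 s=0: VC-HIT | VC [8, 2]

VC = [8, 2]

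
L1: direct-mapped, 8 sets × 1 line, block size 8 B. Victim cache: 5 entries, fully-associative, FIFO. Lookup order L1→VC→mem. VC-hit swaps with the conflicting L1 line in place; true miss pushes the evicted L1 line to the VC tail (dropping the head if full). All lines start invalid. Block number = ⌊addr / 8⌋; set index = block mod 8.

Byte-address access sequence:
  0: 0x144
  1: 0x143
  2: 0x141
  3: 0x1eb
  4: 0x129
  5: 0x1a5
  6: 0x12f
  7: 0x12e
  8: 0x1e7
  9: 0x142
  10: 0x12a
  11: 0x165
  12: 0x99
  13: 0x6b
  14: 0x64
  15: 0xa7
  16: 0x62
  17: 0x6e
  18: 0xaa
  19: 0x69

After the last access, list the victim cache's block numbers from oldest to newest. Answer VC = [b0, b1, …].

VC = [60, 37, 44, 20, 21]

0: 0x144 (blk 40, set 0) → MISS  vc=[]
1: 0x143 (blk 40, set 0) → L1-HIT  vc=[]
2: 0x141 (blk 40, set 0) → L1-HIT  vc=[]
3: 0x1eb (blk 61, set 5) → MISS  vc=[]
4: 0x129 (blk 37, set 5) → MISS  vc=[61]
5: 0x1a5 (blk 52, set 4) → MISS  vc=[61]
6: 0x12f (blk 37, set 5) → L1-HIT  vc=[61]
7: 0x12e (blk 37, set 5) → L1-HIT  vc=[61]
8: 0x1e7 (blk 60, set 4) → MISS  vc=[61, 52]
9: 0x142 (blk 40, set 0) → L1-HIT  vc=[61, 52]
10: 0x12a (blk 37, set 5) → L1-HIT  vc=[61, 52]
11: 0x165 (blk 44, set 4) → MISS  vc=[61, 52, 60]
12: 0x99 (blk 19, set 3) → MISS  vc=[61, 52, 60]
13: 0x6b (blk 13, set 5) → MISS  vc=[61, 52, 60, 37]
14: 0x64 (blk 12, set 4) → MISS  vc=[61, 52, 60, 37, 44]
15: 0xa7 (blk 20, set 4) → MISS  vc=[52, 60, 37, 44, 12]
16: 0x62 (blk 12, set 4) → VC-HIT  vc=[52, 60, 37, 44, 20]
17: 0x6e (blk 13, set 5) → L1-HIT  vc=[52, 60, 37, 44, 20]
18: 0xaa (blk 21, set 5) → MISS  vc=[60, 37, 44, 20, 13]
19: 0x69 (blk 13, set 5) → VC-HIT  vc=[60, 37, 44, 20, 21]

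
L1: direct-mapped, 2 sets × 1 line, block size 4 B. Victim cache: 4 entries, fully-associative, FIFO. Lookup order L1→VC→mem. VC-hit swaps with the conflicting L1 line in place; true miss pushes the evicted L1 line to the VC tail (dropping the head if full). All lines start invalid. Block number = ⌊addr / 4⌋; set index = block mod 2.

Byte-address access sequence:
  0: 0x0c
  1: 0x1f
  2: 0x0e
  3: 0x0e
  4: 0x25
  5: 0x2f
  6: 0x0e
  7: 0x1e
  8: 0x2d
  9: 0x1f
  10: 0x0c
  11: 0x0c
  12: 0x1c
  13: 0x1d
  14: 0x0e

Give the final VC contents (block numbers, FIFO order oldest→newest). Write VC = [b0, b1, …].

0: 0xc (blk 3, set 1) → MISS  vc=[]
1: 0x1f (blk 7, set 1) → MISS  vc=[3]
2: 0xe (blk 3, set 1) → VC-HIT  vc=[7]
3: 0xe (blk 3, set 1) → L1-HIT  vc=[7]
4: 0x25 (blk 9, set 1) → MISS  vc=[7, 3]
5: 0x2f (blk 11, set 1) → MISS  vc=[7, 3, 9]
6: 0xe (blk 3, set 1) → VC-HIT  vc=[7, 11, 9]
7: 0x1e (blk 7, set 1) → VC-HIT  vc=[3, 11, 9]
8: 0x2d (blk 11, set 1) → VC-HIT  vc=[3, 7, 9]
9: 0x1f (blk 7, set 1) → VC-HIT  vc=[3, 11, 9]
10: 0xc (blk 3, set 1) → VC-HIT  vc=[7, 11, 9]
11: 0xc (blk 3, set 1) → L1-HIT  vc=[7, 11, 9]
12: 0x1c (blk 7, set 1) → VC-HIT  vc=[3, 11, 9]
13: 0x1d (blk 7, set 1) → L1-HIT  vc=[3, 11, 9]
14: 0xe (blk 3, set 1) → VC-HIT  vc=[7, 11, 9]

VC = [7, 11, 9]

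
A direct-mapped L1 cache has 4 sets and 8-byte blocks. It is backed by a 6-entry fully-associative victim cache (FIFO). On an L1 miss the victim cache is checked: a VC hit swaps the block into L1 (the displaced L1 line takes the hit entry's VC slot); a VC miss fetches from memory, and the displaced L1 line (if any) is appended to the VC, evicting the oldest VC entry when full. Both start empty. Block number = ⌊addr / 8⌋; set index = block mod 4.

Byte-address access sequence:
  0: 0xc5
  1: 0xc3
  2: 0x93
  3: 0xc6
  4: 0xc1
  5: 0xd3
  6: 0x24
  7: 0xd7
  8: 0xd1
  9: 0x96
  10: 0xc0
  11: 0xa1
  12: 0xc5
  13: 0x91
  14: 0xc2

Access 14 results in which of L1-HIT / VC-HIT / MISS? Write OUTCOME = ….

0: 0xc5 (blk 24, set 0) → MISS  vc=[]
1: 0xc3 (blk 24, set 0) → L1-HIT  vc=[]
2: 0x93 (blk 18, set 2) → MISS  vc=[]
3: 0xc6 (blk 24, set 0) → L1-HIT  vc=[]
4: 0xc1 (blk 24, set 0) → L1-HIT  vc=[]
5: 0xd3 (blk 26, set 2) → MISS  vc=[18]
6: 0x24 (blk 4, set 0) → MISS  vc=[18, 24]
7: 0xd7 (blk 26, set 2) → L1-HIT  vc=[18, 24]
8: 0xd1 (blk 26, set 2) → L1-HIT  vc=[18, 24]
9: 0x96 (blk 18, set 2) → VC-HIT  vc=[26, 24]
10: 0xc0 (blk 24, set 0) → VC-HIT  vc=[26, 4]
11: 0xa1 (blk 20, set 0) → MISS  vc=[26, 4, 24]
12: 0xc5 (blk 24, set 0) → VC-HIT  vc=[26, 4, 20]
13: 0x91 (blk 18, set 2) → L1-HIT  vc=[26, 4, 20]
14: 0xc2 (blk 24, set 0) → L1-HIT  vc=[26, 4, 20]

OUTCOME = L1-HIT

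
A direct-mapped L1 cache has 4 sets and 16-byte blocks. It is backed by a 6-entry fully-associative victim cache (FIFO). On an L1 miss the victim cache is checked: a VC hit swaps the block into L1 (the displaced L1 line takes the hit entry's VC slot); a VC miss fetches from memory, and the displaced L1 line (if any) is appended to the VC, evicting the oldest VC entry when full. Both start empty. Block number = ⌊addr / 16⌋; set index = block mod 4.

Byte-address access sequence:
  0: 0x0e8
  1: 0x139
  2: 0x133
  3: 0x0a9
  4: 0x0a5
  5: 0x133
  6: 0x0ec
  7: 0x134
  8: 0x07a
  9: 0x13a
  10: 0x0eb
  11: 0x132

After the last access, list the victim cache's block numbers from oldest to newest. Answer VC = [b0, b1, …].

VC = [10, 7]

  [0] addr=0xe8 blk=14 s=2: MISS | VC []
  [1] addr=0x139 blk=19 s=3: MISS | VC []
  [2] addr=0x133 blk=19 s=3: L1-HIT | VC []
  [3] addr=0xa9 blk=10 s=2: MISS | VC [14]
  [4] addr=0xa5 blk=10 s=2: L1-HIT | VC [14]
  [5] addr=0x133 blk=19 s=3: L1-HIT | VC [14]
  [6] addr=0xec blk=14 s=2: VC-HIT | VC [10]
  [7] addr=0x134 blk=19 s=3: L1-HIT | VC [10]
  [8] addr=0x7a blk=7 s=3: MISS | VC [10, 19]
  [9] addr=0x13a blk=19 s=3: VC-HIT | VC [10, 7]
  [10] addr=0xeb blk=14 s=2: L1-HIT | VC [10, 7]
  [11] addr=0x132 blk=19 s=3: L1-HIT | VC [10, 7]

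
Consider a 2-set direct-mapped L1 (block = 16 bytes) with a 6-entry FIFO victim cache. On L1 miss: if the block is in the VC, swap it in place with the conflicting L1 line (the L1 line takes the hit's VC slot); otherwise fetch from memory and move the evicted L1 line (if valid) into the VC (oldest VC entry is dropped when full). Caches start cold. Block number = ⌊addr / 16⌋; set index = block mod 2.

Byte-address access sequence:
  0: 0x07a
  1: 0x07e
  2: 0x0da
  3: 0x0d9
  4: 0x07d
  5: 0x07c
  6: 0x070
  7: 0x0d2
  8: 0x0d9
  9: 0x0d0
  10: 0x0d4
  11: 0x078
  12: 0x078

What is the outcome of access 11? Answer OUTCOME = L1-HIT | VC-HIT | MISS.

#0 0x7a→b7/s1 MISS; vc=[]
#1 0x7e→b7/s1 L1-HIT; vc=[]
#2 0xda→b13/s1 MISS; vc=[7]
#3 0xd9→b13/s1 L1-HIT; vc=[7]
#4 0x7d→b7/s1 VC-HIT; vc=[13]
#5 0x7c→b7/s1 L1-HIT; vc=[13]
#6 0x70→b7/s1 L1-HIT; vc=[13]
#7 0xd2→b13/s1 VC-HIT; vc=[7]
#8 0xd9→b13/s1 L1-HIT; vc=[7]
#9 0xd0→b13/s1 L1-HIT; vc=[7]
#10 0xd4→b13/s1 L1-HIT; vc=[7]
#11 0x78→b7/s1 VC-HIT; vc=[13]
#12 0x78→b7/s1 L1-HIT; vc=[13]

OUTCOME = VC-HIT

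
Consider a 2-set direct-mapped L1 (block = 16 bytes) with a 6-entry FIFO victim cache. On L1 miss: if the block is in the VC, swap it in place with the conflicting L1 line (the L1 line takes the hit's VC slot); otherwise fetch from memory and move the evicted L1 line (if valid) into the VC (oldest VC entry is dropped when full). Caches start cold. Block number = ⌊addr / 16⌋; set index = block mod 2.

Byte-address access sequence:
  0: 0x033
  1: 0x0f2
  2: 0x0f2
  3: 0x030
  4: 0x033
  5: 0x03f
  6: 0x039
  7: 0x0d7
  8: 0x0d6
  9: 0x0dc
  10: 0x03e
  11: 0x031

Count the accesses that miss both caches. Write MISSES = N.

MISSES = 3

#0 0x33→b3/s1 MISS; vc=[]
#1 0xf2→b15/s1 MISS; vc=[3]
#2 0xf2→b15/s1 L1-HIT; vc=[3]
#3 0x30→b3/s1 VC-HIT; vc=[15]
#4 0x33→b3/s1 L1-HIT; vc=[15]
#5 0x3f→b3/s1 L1-HIT; vc=[15]
#6 0x39→b3/s1 L1-HIT; vc=[15]
#7 0xd7→b13/s1 MISS; vc=[15,3]
#8 0xd6→b13/s1 L1-HIT; vc=[15,3]
#9 0xdc→b13/s1 L1-HIT; vc=[15,3]
#10 0x3e→b3/s1 VC-HIT; vc=[15,13]
#11 0x31→b3/s1 L1-HIT; vc=[15,13]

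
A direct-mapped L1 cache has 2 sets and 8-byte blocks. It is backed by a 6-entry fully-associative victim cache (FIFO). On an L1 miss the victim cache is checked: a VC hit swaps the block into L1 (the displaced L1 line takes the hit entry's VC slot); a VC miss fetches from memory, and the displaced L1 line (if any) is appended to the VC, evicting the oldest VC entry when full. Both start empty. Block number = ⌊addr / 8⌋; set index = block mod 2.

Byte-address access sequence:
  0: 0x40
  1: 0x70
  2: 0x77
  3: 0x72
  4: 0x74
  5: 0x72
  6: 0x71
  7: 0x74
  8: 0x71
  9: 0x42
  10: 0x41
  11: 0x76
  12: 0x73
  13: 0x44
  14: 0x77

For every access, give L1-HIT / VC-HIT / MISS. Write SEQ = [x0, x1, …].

SEQ = [MISS, MISS, L1-HIT, L1-HIT, L1-HIT, L1-HIT, L1-HIT, L1-HIT, L1-HIT, VC-HIT, L1-HIT, VC-HIT, L1-HIT, VC-HIT, VC-HIT]

#0 0x40→b8/s0 MISS; vc=[]
#1 0x70→b14/s0 MISS; vc=[8]
#2 0x77→b14/s0 L1-HIT; vc=[8]
#3 0x72→b14/s0 L1-HIT; vc=[8]
#4 0x74→b14/s0 L1-HIT; vc=[8]
#5 0x72→b14/s0 L1-HIT; vc=[8]
#6 0x71→b14/s0 L1-HIT; vc=[8]
#7 0x74→b14/s0 L1-HIT; vc=[8]
#8 0x71→b14/s0 L1-HIT; vc=[8]
#9 0x42→b8/s0 VC-HIT; vc=[14]
#10 0x41→b8/s0 L1-HIT; vc=[14]
#11 0x76→b14/s0 VC-HIT; vc=[8]
#12 0x73→b14/s0 L1-HIT; vc=[8]
#13 0x44→b8/s0 VC-HIT; vc=[14]
#14 0x77→b14/s0 VC-HIT; vc=[8]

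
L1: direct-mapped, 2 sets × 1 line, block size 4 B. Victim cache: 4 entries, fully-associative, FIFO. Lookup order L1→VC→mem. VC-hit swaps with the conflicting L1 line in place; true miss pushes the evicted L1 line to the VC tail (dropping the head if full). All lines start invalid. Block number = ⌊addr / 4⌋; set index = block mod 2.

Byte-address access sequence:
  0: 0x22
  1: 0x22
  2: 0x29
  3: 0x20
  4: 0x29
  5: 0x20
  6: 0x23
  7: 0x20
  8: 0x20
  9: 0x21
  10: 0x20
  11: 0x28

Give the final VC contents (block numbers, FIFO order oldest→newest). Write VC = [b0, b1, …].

VC = [8]

  [0] addr=0x22 blk=8 s=0: MISS | VC []
  [1] addr=0x22 blk=8 s=0: L1-HIT | VC []
  [2] addr=0x29 blk=10 s=0: MISS | VC [8]
  [3] addr=0x20 blk=8 s=0: VC-HIT | VC [10]
  [4] addr=0x29 blk=10 s=0: VC-HIT | VC [8]
  [5] addr=0x20 blk=8 s=0: VC-HIT | VC [10]
  [6] addr=0x23 blk=8 s=0: L1-HIT | VC [10]
  [7] addr=0x20 blk=8 s=0: L1-HIT | VC [10]
  [8] addr=0x20 blk=8 s=0: L1-HIT | VC [10]
  [9] addr=0x21 blk=8 s=0: L1-HIT | VC [10]
  [10] addr=0x20 blk=8 s=0: L1-HIT | VC [10]
  [11] addr=0x28 blk=10 s=0: VC-HIT | VC [8]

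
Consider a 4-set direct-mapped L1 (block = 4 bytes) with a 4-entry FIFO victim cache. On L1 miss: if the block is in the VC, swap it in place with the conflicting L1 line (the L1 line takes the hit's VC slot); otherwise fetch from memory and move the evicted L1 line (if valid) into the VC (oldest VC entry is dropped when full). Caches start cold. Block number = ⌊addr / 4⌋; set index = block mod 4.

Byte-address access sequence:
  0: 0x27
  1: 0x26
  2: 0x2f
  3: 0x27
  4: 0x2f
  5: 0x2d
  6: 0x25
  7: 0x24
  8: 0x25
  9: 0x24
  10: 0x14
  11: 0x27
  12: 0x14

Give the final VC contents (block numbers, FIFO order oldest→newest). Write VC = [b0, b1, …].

  [0] addr=0x27 blk=9 s=1: MISS | VC []
  [1] addr=0x26 blk=9 s=1: L1-HIT | VC []
  [2] addr=0x2f blk=11 s=3: MISS | VC []
  [3] addr=0x27 blk=9 s=1: L1-HIT | VC []
  [4] addr=0x2f blk=11 s=3: L1-HIT | VC []
  [5] addr=0x2d blk=11 s=3: L1-HIT | VC []
  [6] addr=0x25 blk=9 s=1: L1-HIT | VC []
  [7] addr=0x24 blk=9 s=1: L1-HIT | VC []
  [8] addr=0x25 blk=9 s=1: L1-HIT | VC []
  [9] addr=0x24 blk=9 s=1: L1-HIT | VC []
  [10] addr=0x14 blk=5 s=1: MISS | VC [9]
  [11] addr=0x27 blk=9 s=1: VC-HIT | VC [5]
  [12] addr=0x14 blk=5 s=1: VC-HIT | VC [9]

VC = [9]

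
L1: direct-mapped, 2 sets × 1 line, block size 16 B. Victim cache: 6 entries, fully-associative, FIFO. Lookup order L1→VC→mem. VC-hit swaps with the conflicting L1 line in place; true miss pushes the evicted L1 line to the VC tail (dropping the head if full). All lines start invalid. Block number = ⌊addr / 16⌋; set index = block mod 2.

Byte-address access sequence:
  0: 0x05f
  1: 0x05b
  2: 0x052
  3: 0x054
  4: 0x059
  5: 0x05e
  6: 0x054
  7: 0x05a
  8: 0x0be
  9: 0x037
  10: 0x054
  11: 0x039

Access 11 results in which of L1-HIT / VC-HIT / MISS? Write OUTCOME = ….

OUTCOME = VC-HIT

  [0] addr=0x5f blk=5 s=1: MISS | VC []
  [1] addr=0x5b blk=5 s=1: L1-HIT | VC []
  [2] addr=0x52 blk=5 s=1: L1-HIT | VC []
  [3] addr=0x54 blk=5 s=1: L1-HIT | VC []
  [4] addr=0x59 blk=5 s=1: L1-HIT | VC []
  [5] addr=0x5e blk=5 s=1: L1-HIT | VC []
  [6] addr=0x54 blk=5 s=1: L1-HIT | VC []
  [7] addr=0x5a blk=5 s=1: L1-HIT | VC []
  [8] addr=0xbe blk=11 s=1: MISS | VC [5]
  [9] addr=0x37 blk=3 s=1: MISS | VC [5, 11]
  [10] addr=0x54 blk=5 s=1: VC-HIT | VC [3, 11]
  [11] addr=0x39 blk=3 s=1: VC-HIT | VC [5, 11]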